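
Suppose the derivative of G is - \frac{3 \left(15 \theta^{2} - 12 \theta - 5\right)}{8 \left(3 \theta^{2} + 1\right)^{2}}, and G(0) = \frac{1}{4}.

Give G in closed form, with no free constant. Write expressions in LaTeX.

G(\theta) = \frac{24 \theta^{2} + 15 \theta + 2}{8 \left(3 \theta^{2} + 1\right)}

Recognize the product-rule pattern: G'(\theta) = u'v + uv' with u = \frac{1}{2 \theta^{2} + \frac{2}{3}}, v = \frac{5 \theta}{4} - \frac{1}{2}, so integration by parts undoes it.
A general antiderivative is \frac{\frac{5 \theta}{4} - \frac{1}{2}}{2 \theta^{2} + \frac{2}{3}} + C.
The condition gives C = \frac{1}{4} - (- \frac{3}{4}) = 1.
So G(\theta) = \frac{24 \theta^{2} + 15 \theta + 2}{8 \left(3 \theta^{2} + 1\right)}.
Check: d/d\theta[\frac{24 \theta^{2} + 15 \theta + 2}{8 \left(3 \theta^{2} + 1\right)}] = \frac{- 45 \theta^{2} + 36 \theta + 15}{72 \theta^{4} + 48 \theta^{2} + 8}, which equals G'(\theta).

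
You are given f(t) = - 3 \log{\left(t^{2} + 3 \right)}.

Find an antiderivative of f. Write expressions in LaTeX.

An antiderivative is F(t) = - 3 t \log{\left(t^{2} + 3 \right)} + 6 t - 6 \sqrt{3} \operatorname{atan}{\left(\frac{\sqrt{3} t}{3} \right)}.

Whatever form F(t) takes, F'(t) = f(t) is non-negotiable.
Check: d/dt[- 3 t \log{\left(t^{2} + 3 \right)} + 6 t - 6 \sqrt{3} \operatorname{atan}{\left(\frac{\sqrt{3} t}{3} \right)}] = - 3 \log{\left(t^{2} + 3 \right)} = f(t).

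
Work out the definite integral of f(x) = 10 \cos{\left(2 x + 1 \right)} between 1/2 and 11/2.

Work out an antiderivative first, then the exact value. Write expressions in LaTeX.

Check any antiderivative F(x) by computing F'(x) and comparing it with f(x).
F(x) = 5 \sin{\left(2 x + 1 \right)} is an antiderivative of f.
Check: d/dx[5 \sin{\left(2 x + 1 \right)}] = 10 \cos{\left(2 x + 1 \right)} = f(x).
F(11/2) = 5 \sin{\left(12 \right)}; F(1/2) = 5 \sin{\left(2 \right)}.
Integral = F(11/2) - F(1/2) = - 5 \sin{\left(2 \right)} + 5 \sin{\left(12 \right)}.

Antiderivative: F(x) = 5 \sin{\left(2 x + 1 \right)}; value = - 5 \sin{\left(2 \right)} + 5 \sin{\left(12 \right)}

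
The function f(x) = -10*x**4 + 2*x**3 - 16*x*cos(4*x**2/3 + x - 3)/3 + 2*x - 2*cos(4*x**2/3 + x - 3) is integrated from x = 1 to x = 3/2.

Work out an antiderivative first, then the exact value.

The integrand splits into summands that can be handled one at a time.
F(x) = (-4*x**5 + x**4 + 2*x**2 - 4*sin(4*x**2/3 + x - 3) + 2)/2 is an antiderivative of f.
Check: d/dx[(-4*x**5 + x**4 + 2*x**2 - 4*sin(4*x**2/3 + x - 3) + 2)/2] = -10*x**4 + 2*x**3 - 16*x*cos(4*x**2/3 + x - 3)/3 + 2*x - 2*cos(4*x**2/3 + x - 3) = f(x).
F(3/2) = -301/32 - 2*sin(3/2); F(1) = 1/2 + 2*sin(2/3).
Integral = F(3/2) - F(1) = -317/32 - 2*sin(3/2) - 2*sin(2/3).

Antiderivative: F(x) = (-4*x**5 + x**4 + 2*x**2 - 4*sin(4*x**2/3 + x - 3) + 2)/2; value = -317/32 - 2*sin(3/2) - 2*sin(2/3)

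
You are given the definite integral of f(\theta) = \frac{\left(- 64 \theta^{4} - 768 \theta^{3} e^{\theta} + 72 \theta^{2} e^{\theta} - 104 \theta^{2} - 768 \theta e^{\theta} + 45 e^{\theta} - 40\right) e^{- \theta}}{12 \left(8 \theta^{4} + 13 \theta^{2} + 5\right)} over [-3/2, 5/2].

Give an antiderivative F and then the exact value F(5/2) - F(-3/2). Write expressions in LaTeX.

Recover f(\theta) by differentiating a candidate F(\theta); any mismatch rules it out.
F(\theta) = \frac{\left(- 48 e^{\theta} \log{\left(4 \theta^{2} + \frac{5}{2} \right)} + 9 e^{\theta} \operatorname{atan}{\left(\theta \right)} + 8\right) e^{- \theta}}{12} is an antiderivative of f.
Check: d/d\theta[\frac{\left(- 48 e^{\theta} \log{\left(4 \theta^{2} + \frac{5}{2} \right)} + 9 e^{\theta} \operatorname{atan}{\left(\theta \right)} + 8\right) e^{- \theta}}{12}] = \frac{- 64 \theta^{4} - 768 \theta^{3} e^{\theta} + 72 \theta^{2} e^{\theta} - 104 \theta^{2} - 768 \theta e^{\theta} + 45 e^{\theta} - 40}{96 \theta^{4} e^{\theta} + 156 \theta^{2} e^{\theta} + 60 e^{\theta}}, which equals f(\theta).
F(5/2) = - 4 \log{\left(\frac{55}{2} \right)} + \frac{2}{3 e^{\frac{5}{2}}} + \frac{3 \operatorname{atan}{\left(\frac{5}{2} \right)}}{4}; F(-3/2) = - 4 \log{\left(\frac{23}{2} \right)} - \frac{3 \operatorname{atan}{\left(\frac{3}{2} \right)}}{4} + \frac{2 e^{\frac{3}{2}}}{3}.
Integral = F(5/2) - F(-3/2) = - 4 \log{\left(\frac{55}{2} \right)} - \frac{2 e^{\frac{3}{2}}}{3} + \frac{2}{3 e^{\frac{5}{2}}} + \frac{3 \operatorname{atan}{\left(\frac{3}{2} \right)}}{4} + \frac{3 \operatorname{atan}{\left(\frac{5}{2} \right)}}{4} + 4 \log{\left(\frac{23}{2} \right)}.

Antiderivative: F(\theta) = \frac{\left(- 48 e^{\theta} \log{\left(4 \theta^{2} + \frac{5}{2} \right)} + 9 e^{\theta} \operatorname{atan}{\left(\theta \right)} + 8\right) e^{- \theta}}{12}; value = - 4 \log{\left(\frac{55}{2} \right)} - \frac{2 e^{\frac{3}{2}}}{3} + \frac{2}{3 e^{\frac{5}{2}}} + \frac{3 \operatorname{atan}{\left(\frac{3}{2} \right)}}{4} + \frac{3 \operatorname{atan}{\left(\frac{5}{2} \right)}}{4} + 4 \log{\left(\frac{23}{2} \right)}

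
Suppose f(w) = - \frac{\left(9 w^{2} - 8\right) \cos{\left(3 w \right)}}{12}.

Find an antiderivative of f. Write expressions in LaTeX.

An antiderivative is F(w) = - \frac{9 w^{2} \sin{\left(3 w \right)} + 6 w \cos{\left(3 w \right)} - 10 \sin{\left(3 w \right)}}{36}.

Recover f(w) by differentiating a candidate F(w); any mismatch rules it out.
Check: d/dw[- \frac{9 w^{2} \sin{\left(3 w \right)} + 6 w \cos{\left(3 w \right)} - 10 \sin{\left(3 w \right)}}{36}] = - \frac{3 w^{2} \cos{\left(3 w \right)}}{4} + \frac{2 \cos{\left(3 w \right)}}{3}, which equals f(w).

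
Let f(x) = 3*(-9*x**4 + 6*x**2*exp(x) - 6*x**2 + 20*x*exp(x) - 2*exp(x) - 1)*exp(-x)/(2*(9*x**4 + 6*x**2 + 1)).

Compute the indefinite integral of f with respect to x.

F(x) = (9*x**2 + 2*(-3*x - 5)*exp(x) + 3)*exp(-x)/(2*(3*x**2 + 1)) + C

Whatever form F(x) takes, F'(x) = f(x) is non-negotiable.
Check: d/dx[(9*x**2 + 2*(-3*x - 5)*exp(x) + 3)*exp(-x)/(2*(3*x**2 + 1))] = (-27*x**4 + 18*x**2*exp(x) - 18*x**2 + 60*x*exp(x) - 6*exp(x) - 3)/(18*x**4*exp(x) + 12*x**2*exp(x) + 2*exp(x)), which equals f(x).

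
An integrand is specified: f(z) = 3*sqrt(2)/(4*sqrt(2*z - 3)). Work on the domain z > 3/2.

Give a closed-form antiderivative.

An antiderivative is F(z) = 3*sqrt(4*z - 6)/4.

For F(z) to be correct the identity F'(z) - f(z) = 0 must hold.
Check: d/dz[3*sqrt(4*z - 6)/4] = 3*sqrt(2)/(4*sqrt(2*z - 3)) = f(z).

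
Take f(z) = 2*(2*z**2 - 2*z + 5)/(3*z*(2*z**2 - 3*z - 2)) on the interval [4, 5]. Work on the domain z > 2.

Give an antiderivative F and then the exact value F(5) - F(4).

The denominator factors as 3*z*(z - 2)*(2*z + 1); partial fractions split f into directly integrable pieces: 52/(15*(2*z + 1)) + 3/(5*(z - 2)) - 5/(3*z).
F(z) = (-25*log(z) + 9*log(z - 2) + 26*log(z + 1/2))/15 is an antiderivative of f.
Check: d/dz[(-25*log(z) + 9*log(z - 2) + 26*log(z + 1/2))/15] = (4*z**2 - 4*z + 10)/(6*z**3 - 9*z**2 - 6*z), which equals f(z).
F(5) = -5*log(5)/3 + 3*log(3)/5 + 26*log(11/2)/15; F(4) = -5*log(4)/3 + 3*log(2)/5 + 26*log(9/2)/15.
Integral = F(5) - F(4) = -5*log(5)/3 - 26*log(9/2)/15 - 3*log(2)/5 + 3*log(3)/5 + 5*log(4)/3 + 26*log(11/2)/15.

Antiderivative: F(z) = (-25*log(z) + 9*log(z - 2) + 26*log(z + 1/2))/15; value = -5*log(5)/3 - 26*log(9/2)/15 - 3*log(2)/5 + 3*log(3)/5 + 5*log(4)/3 + 26*log(11/2)/15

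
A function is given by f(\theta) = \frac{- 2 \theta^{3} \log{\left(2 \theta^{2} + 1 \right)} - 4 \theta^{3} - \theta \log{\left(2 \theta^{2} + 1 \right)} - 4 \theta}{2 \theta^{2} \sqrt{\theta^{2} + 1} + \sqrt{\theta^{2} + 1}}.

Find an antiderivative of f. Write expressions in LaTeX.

Recognize the product-rule pattern: f = u'v + uv' with u = - \sqrt{\theta^{2} + 1}, v = \log{\left(2 \theta^{2} + 1 \right)}, so integration by parts undoes it.
Check: d/d\theta[- \sqrt{\theta^{2} + 1} \log{\left(2 \theta^{2} + 1 \right)}] = \frac{- 2 \theta^{3} \log{\left(2 \theta^{2} + 1 \right)} - 4 \theta^{3} - \theta \log{\left(2 \theta^{2} + 1 \right)} - 4 \theta}{2 \theta^{2} \sqrt{\theta^{2} + 1} + \sqrt{\theta^{2} + 1}} = f(\theta).

An antiderivative is F(\theta) = - \sqrt{\theta^{2} + 1} \log{\left(2 \theta^{2} + 1 \right)}.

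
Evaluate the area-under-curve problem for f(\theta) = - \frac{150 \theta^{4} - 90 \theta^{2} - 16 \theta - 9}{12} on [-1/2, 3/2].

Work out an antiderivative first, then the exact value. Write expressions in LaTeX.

Antiderivative: F(\theta) = - \frac{5 \theta^{5}}{2} + \frac{5 \theta^{3}}{2} + \frac{2 \theta^{2}}{3} + \frac{3 \theta}{4}; value = - \frac{359}{48}

A first test for any F(\theta): its \theta-derivative must equal f(\theta) identically.
F(\theta) = - \frac{5 \theta^{5}}{2} + \frac{5 \theta^{3}}{2} + \frac{2 \theta^{2}}{3} + \frac{3 \theta}{4} is an antiderivative of f.
Check: d/d\theta[- \frac{5 \theta^{5}}{2} + \frac{5 \theta^{3}}{2} + \frac{2 \theta^{2}}{3} + \frac{3 \theta}{4}] = - \frac{25 \theta^{4}}{2} + \frac{15 \theta^{2}}{2} + \frac{4 \theta}{3} + \frac{3}{4}, which equals f(\theta).
F(3/2) = - \frac{507}{64}; F(-1/2) = - \frac{85}{192}.
Integral = F(3/2) - F(-1/2) = - \frac{359}{48}.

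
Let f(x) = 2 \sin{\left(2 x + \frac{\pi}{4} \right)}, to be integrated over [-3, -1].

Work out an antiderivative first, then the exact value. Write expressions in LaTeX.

Antiderivative: F(x) = - \cos{\left(2 x + \frac{\pi}{4} \right)}; value = - \sin{\left(\frac{\pi}{4} + 2 \right)} + \sin{\left(\frac{\pi}{4} + 6 \right)}

Recover f(x) by differentiating a candidate F(x); any mismatch rules it out.
F(x) = - \cos{\left(2 x + \frac{\pi}{4} \right)} is an antiderivative of f.
Check: d/dx[- \cos{\left(2 x + \frac{\pi}{4} \right)}] = 2 \sin{\left(2 x + \frac{\pi}{4} \right)} = f(x).
F(-1) = - \sin{\left(\frac{\pi}{4} + 2 \right)}; F(-3) = - \sin{\left(\frac{\pi}{4} + 6 \right)}.
Integral = F(-1) - F(-3) = - \sin{\left(\frac{\pi}{4} + 2 \right)} + \sin{\left(\frac{\pi}{4} + 6 \right)}.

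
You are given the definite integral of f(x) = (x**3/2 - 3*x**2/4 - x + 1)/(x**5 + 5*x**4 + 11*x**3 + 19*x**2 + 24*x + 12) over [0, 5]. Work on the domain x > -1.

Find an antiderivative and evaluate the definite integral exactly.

Antiderivative: F(x) = 3*log(x + 1)/16 - 12*log(x + 2)/49 + 45*log(x**2 + 3)/1568 - 293*sqrt(3)*atan(sqrt(3)*x/3)/2352 - 4/(7*x + 14); value = -12*log(7)/49 - 293*sqrt(3)*atan(5*sqrt(3)/3)/2352 - 45*log(3)/1568 + 45*log(28)/1568 + 12*log(2)/49 + 10/49 + 3*log(6)/16

The denominator factors as 4*(x + 1)*(x + 2)**2*(x**2 + 3); partial fractions split f into directly integrable pieces: (45*x - 293)/(784*(x**2 + 3)) - 12/(49*(x + 2)) + 4/(7*(x + 2)**2) + 3/(16*(x + 1)).
F(x) = 3*log(x + 1)/16 - 12*log(x + 2)/49 + 45*log(x**2 + 3)/1568 - 293*sqrt(3)*atan(sqrt(3)*x/3)/2352 - 4/(7*x + 14) is an antiderivative of f.
Check: d/dx[3*log(x + 1)/16 - 12*log(x + 2)/49 + 45*log(x**2 + 3)/1568 - 293*sqrt(3)*atan(sqrt(3)*x/3)/2352 - 4/(7*x + 14)] = (2*x**3 - 3*x**2 - 4*x + 4)/(4*x**5 + 20*x**4 + 44*x**3 + 76*x**2 + 96*x + 48), which equals f(x).
F(5) = -12*log(7)/49 - 293*sqrt(3)*atan(5*sqrt(3)/3)/2352 - 4/49 + 45*log(28)/1568 + 3*log(6)/16; F(0) = -2/7 - 12*log(2)/49 + 45*log(3)/1568.
Integral = F(5) - F(0) = -12*log(7)/49 - 293*sqrt(3)*atan(5*sqrt(3)/3)/2352 - 45*log(3)/1568 + 45*log(28)/1568 + 12*log(2)/49 + 10/49 + 3*log(6)/16.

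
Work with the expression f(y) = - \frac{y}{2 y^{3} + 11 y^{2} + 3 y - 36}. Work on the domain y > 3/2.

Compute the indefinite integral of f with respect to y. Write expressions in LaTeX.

F(y) = - \frac{\log{\left(y - \frac{3}{2} \right)}}{33} - \frac{\log{\left(y + 3 \right)}}{3} + \frac{4 \log{\left(y + 4 \right)}}{11} + C

The denominator factors as \left(y + 3\right) \left(y + 4\right) \left(2 y - 3\right); partial fractions split f into directly integrable pieces: - \frac{2}{33 \left(2 y - 3\right)} + \frac{4}{11 \left(y + 4\right)} - \frac{1}{3 \left(y + 3\right)}.
Check: d/dy[- \frac{\log{\left(y - \frac{3}{2} \right)}}{33} - \frac{\log{\left(y + 3 \right)}}{3} + \frac{4 \log{\left(y + 4 \right)}}{11}] = - \frac{y}{2 y^{3} + 11 y^{2} + 3 y - 36} = f(y).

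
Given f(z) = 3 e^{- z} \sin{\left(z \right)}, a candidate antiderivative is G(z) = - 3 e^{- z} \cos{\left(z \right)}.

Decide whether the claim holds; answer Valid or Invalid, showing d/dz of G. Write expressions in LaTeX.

d/dz[G] = \left(3 \sin{\left(z \right)} + 3 \cos{\left(z \right)}\right) e^{- z}
d/dz[G] - f(z) = 3 e^{- z} \cos{\left(z \right)} != 0.

Invalid: d/dz[G] - f = 3 e^{- z} \cos{\left(z \right)}, which is not 0.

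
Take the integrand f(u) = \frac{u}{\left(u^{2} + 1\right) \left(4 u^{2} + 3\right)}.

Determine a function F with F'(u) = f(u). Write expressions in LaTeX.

An antiderivative is F(u) = \frac{2 \log{\left(4 u^{2} + 3 \right)} - \log{\left(u^{4} + 2 u^{2} + 1 \right)}}{4}.

A candidate is checked by its d/du: the result must match f(u).
Check: d/du[\frac{2 \log{\left(4 u^{2} + 3 \right)} - \log{\left(u^{4} + 2 u^{2} + 1 \right)}}{4}] = \frac{u}{4 u^{4} + 7 u^{2} + 3}, which equals f(u).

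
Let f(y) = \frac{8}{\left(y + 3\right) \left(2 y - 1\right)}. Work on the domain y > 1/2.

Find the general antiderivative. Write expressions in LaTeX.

F(y) = \frac{8 \left(\log{\left(y - \frac{1}{2} \right)} - \log{\left(y + 3 \right)}\right)}{7} + C

The denominator factors as \left(y + 3\right) \left(2 y - 1\right); partial fractions split f into directly integrable pieces: \frac{16}{7 \left(2 y - 1\right)} - \frac{8}{7 \left(y + 3\right)}.
Check: d/dy[\frac{8 \left(\log{\left(y - \frac{1}{2} \right)} - \log{\left(y + 3 \right)}\right)}{7}] = \frac{8}{2 y^{2} + 5 y - 3}, which equals f(y).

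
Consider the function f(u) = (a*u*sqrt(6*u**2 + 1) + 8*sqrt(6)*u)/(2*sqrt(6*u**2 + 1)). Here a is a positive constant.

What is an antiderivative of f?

An antiderivative is F(u) = a*u**2/4 + 2*sqrt(4*u**2 + 2/3).

Since d/du undoes antidifferentiation here, F'(u) = f(u) is required of F(u).
Check: d/du[a*u**2/4 + 2*sqrt(4*u**2 + 2/3)] = (a*u*sqrt(6*u**2 + 1) + 8*sqrt(6)*u)/(2*sqrt(6*u**2 + 1)) = f(u).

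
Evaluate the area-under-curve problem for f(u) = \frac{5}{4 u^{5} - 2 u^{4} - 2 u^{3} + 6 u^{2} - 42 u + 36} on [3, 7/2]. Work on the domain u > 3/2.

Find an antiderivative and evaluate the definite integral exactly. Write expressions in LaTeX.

Antiderivative: F(u) = \frac{20 \log{\left(u - \frac{3}{2} \right)}}{147} - \frac{5 \log{\left(u - 1 \right)}}{24} + \frac{5 \log{\left(u + 2 \right)}}{294} + \frac{65 \log{\left(u^{2} + 3 \right)}}{2352} + \frac{5 \sqrt{3} \operatorname{atan}{\left(\frac{\sqrt{3} u}{3} \right)}}{392}; value = - \frac{5 \log{\left(\frac{5}{2} \right)}}{24} - \frac{65 \log{\left(12 \right)}}{2352} - \frac{20 \log{\left(\frac{3}{2} \right)}}{147} - \frac{5 \log{\left(5 \right)}}{294} - \frac{5 \sqrt{3} \pi}{1176} + \frac{5 \sqrt{3} \operatorname{atan}{\left(\frac{7 \sqrt{3}}{6} \right)}}{392} + \frac{5 \log{\left(\frac{11}{2} \right)}}{294} + \frac{65 \log{\left(\frac{61}{4} \right)}}{2352} + \frac{135 \log{\left(2 \right)}}{392}

Factor the denominator (2 \left(u - 1\right) \left(u + 2\right) \left(2 u - 3\right) \left(u^{2} + 3\right)) and decompose: f = \frac{5 \left(13 u + 9\right)}{1176 \left(u^{2} + 3\right)} + \frac{40}{147 \left(2 u - 3\right)} + \frac{5}{294 \left(u + 2\right)} - \frac{5}{24 \left(u - 1\right)}; each piece integrates to a log, atan, or power term.
F(u) = \frac{20 \log{\left(u - \frac{3}{2} \right)}}{147} - \frac{5 \log{\left(u - 1 \right)}}{24} + \frac{5 \log{\left(u + 2 \right)}}{294} + \frac{65 \log{\left(u^{2} + 3 \right)}}{2352} + \frac{5 \sqrt{3} \operatorname{atan}{\left(\frac{\sqrt{3} u}{3} \right)}}{392} is an antiderivative of f.
Check: d/du[\frac{20 \log{\left(u - \frac{3}{2} \right)}}{147} - \frac{5 \log{\left(u - 1 \right)}}{24} + \frac{5 \log{\left(u + 2 \right)}}{294} + \frac{65 \log{\left(u^{2} + 3 \right)}}{2352} + \frac{5 \sqrt{3} \operatorname{atan}{\left(\frac{\sqrt{3} u}{3} \right)}}{392}] = \frac{5}{4 u^{5} - 2 u^{4} - 2 u^{3} + 6 u^{2} - 42 u + 36} = f(u).
F(7/2) = - \frac{5 \log{\left(\frac{5}{2} \right)}}{24} + \frac{5 \sqrt{3} \operatorname{atan}{\left(\frac{7 \sqrt{3}}{6} \right)}}{392} + \frac{5 \log{\left(\frac{11}{2} \right)}}{294} + \frac{65 \log{\left(\frac{61}{4} \right)}}{2352} + \frac{20 \log{\left(2 \right)}}{147}; F(3) = - \frac{5 \log{\left(2 \right)}}{24} + \frac{5 \sqrt{3} \pi}{1176} + \frac{5 \log{\left(5 \right)}}{294} + \frac{20 \log{\left(\frac{3}{2} \right)}}{147} + \frac{65 \log{\left(12 \right)}}{2352}.
Integral = F(7/2) - F(3) = - \frac{5 \log{\left(\frac{5}{2} \right)}}{24} - \frac{65 \log{\left(12 \right)}}{2352} - \frac{20 \log{\left(\frac{3}{2} \right)}}{147} - \frac{5 \log{\left(5 \right)}}{294} - \frac{5 \sqrt{3} \pi}{1176} + \frac{5 \sqrt{3} \operatorname{atan}{\left(\frac{7 \sqrt{3}}{6} \right)}}{392} + \frac{5 \log{\left(\frac{11}{2} \right)}}{294} + \frac{65 \log{\left(\frac{61}{4} \right)}}{2352} + \frac{135 \log{\left(2 \right)}}{392}.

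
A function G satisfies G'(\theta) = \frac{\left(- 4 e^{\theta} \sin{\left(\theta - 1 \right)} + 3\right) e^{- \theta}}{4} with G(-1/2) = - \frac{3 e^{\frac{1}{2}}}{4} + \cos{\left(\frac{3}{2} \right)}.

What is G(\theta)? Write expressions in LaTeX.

A candidate passes only if d/d\theta[G] lands on the given G'(\theta) exactly.
A general antiderivative is \cos{\left(\theta - 1 \right)} - \frac{3 e^{- \theta}}{4} + C.
The condition gives C = - \frac{3 e^{\frac{1}{2}}}{4} + \cos{\left(\frac{3}{2} \right)} - (- \frac{3 e^{\frac{1}{2}}}{4} + \cos{\left(\frac{3}{2} \right)}) = 0.
So G(\theta) = \cos{\left(\theta - 1 \right)} - \frac{3 e^{- \theta}}{4}.
Check: d/d\theta[\cos{\left(\theta - 1 \right)} - \frac{3 e^{- \theta}}{4}] = \frac{\left(- 4 e^{\theta} \sin{\left(\theta - 1 \right)} + 3\right) e^{- \theta}}{4} = G'(\theta).

G(\theta) = \cos{\left(\theta - 1 \right)} - \frac{3 e^{- \theta}}{4}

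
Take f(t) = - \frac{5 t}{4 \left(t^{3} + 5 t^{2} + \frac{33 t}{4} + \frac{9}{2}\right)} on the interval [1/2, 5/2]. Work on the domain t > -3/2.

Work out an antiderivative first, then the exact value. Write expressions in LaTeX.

Antiderivative: F(t) = \frac{5 \left(- 8 t \log{\left(t + \frac{3}{2} \right)} + 8 t \log{\left(t + 2 \right)} - 12 \log{\left(t + \frac{3}{2} \right)} + 12 \log{\left(t + 2 \right)} - 3\right)}{2 \left(2 t + 3\right)}; value = - 10 \log{\left(4 \right)} - 10 \log{\left(\frac{5}{2} \right)} + \frac{15}{16} + 10 \log{\left(2 \right)} + 10 \log{\left(\frac{9}{2} \right)}

The denominator factors as \left(t + 2\right) \left(2 t + 3\right)^{2}; partial fractions split f into directly integrable pieces: - \frac{20}{2 t + 3} + \frac{15}{\left(2 t + 3\right)^{2}} + \frac{10}{t + 2}.
F(t) = \frac{5 \left(- 8 t \log{\left(t + \frac{3}{2} \right)} + 8 t \log{\left(t + 2 \right)} - 12 \log{\left(t + \frac{3}{2} \right)} + 12 \log{\left(t + 2 \right)} - 3\right)}{2 \left(2 t + 3\right)} is an antiderivative of f.
Check: d/dt[\frac{5 \left(- 8 t \log{\left(t + \frac{3}{2} \right)} + 8 t \log{\left(t + 2 \right)} - 12 \log{\left(t + \frac{3}{2} \right)} + 12 \log{\left(t + 2 \right)} - 3\right)}{2 \left(2 t + 3\right)}] = - \frac{5 t}{4 t^{3} + 20 t^{2} + 33 t + 18}, which equals f(t).
F(5/2) = - 10 \log{\left(4 \right)} - \frac{15}{16} + 10 \log{\left(\frac{9}{2} \right)}; F(1/2) = - 10 \log{\left(2 \right)} - \frac{15}{8} + 10 \log{\left(\frac{5}{2} \right)}.
Integral = F(5/2) - F(1/2) = - 10 \log{\left(4 \right)} - 10 \log{\left(\frac{5}{2} \right)} + \frac{15}{16} + 10 \log{\left(2 \right)} + 10 \log{\left(\frac{9}{2} \right)}.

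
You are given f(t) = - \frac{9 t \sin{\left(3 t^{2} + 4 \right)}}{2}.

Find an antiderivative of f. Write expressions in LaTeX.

The substitution u = 3 t^{2} + 4 works: f is exactly (dF/du)*(du/dt) for that inner function.
Check: d/dt[\frac{3 \cos{\left(3 t^{2} + 4 \right)}}{4}] = - \frac{9 t \sin{\left(3 t^{2} + 4 \right)}}{2} = f(t).

An antiderivative is F(t) = \frac{3 \cos{\left(3 t^{2} + 4 \right)}}{4}.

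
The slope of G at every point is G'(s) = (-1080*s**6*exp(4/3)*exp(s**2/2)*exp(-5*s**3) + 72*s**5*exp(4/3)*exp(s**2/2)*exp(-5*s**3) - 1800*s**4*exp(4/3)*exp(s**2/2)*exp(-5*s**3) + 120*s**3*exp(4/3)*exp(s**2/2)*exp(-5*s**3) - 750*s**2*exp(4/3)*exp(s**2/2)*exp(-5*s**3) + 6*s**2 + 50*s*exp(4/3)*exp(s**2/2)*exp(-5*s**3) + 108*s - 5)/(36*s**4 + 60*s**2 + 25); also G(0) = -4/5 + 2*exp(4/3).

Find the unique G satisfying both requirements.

Any candidate G(s) must reproduce the stated G'(s) exactly.
A general antiderivative is (-s/3 - 3)/(2*s**2 + 5/3) + 2*exp(-5*s**3 + s**2/2 + 4/3) + C.
The condition gives C = -4/5 + 2*exp(4/3) - (-9/5 + 2*exp(4/3)) = 1.
So G(s) = -s/(6*s**2 + 5) + 2*exp(4/3)*exp(s**2/2)*exp(-5*s**3) + 1 - 3/(2*s**2 + 5/3).
Check: d/ds[-s/(6*s**2 + 5) + 2*exp(4/3)*exp(s**2/2)*exp(-5*s**3) + 1 - 3/(2*s**2 + 5/3)] = (-1080*s**6*exp(4/3)*exp(s**2/2) + 72*s**5*exp(4/3)*exp(s**2/2) - 1800*s**4*exp(4/3)*exp(s**2/2) + 120*s**3*exp(4/3)*exp(s**2/2) - 750*s**2*exp(4/3)*exp(s**2/2) + 6*s**2*exp(5*s**3) + 50*s*exp(4/3)*exp(s**2/2) + 108*s*exp(5*s**3) - 5*exp(5*s**3))/(36*s**4*exp(5*s**3) + 60*s**2*exp(5*s**3) + 25*exp(5*s**3)), which equals G'(s).

G(s) = -s/(6*s**2 + 5) + 2*exp(4/3)*exp(s**2/2)*exp(-5*s**3) + 1 - 3/(2*s**2 + 5/3)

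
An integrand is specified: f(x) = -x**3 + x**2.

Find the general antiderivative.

F(x) = -x**3*(3*x - 4)/12 + C

The integrand splits into summands that can be handled one at a time.
Check: d/dx[-x**3*(3*x - 4)/12] = -x**3 + x**2 = f(x).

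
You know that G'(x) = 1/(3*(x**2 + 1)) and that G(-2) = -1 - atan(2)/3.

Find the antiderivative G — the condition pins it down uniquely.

Since d/dx undoes antidifferentiation here, G(x) must give back the stated G'(x).
A general antiderivative is atan(x)/3 + C.
The condition gives C = -1 - atan(2)/3 - (-atan(2)/3) = -1.
So G(x) = atan(x)/3 - 1.
Check: d/dx[atan(x)/3 - 1] = 1/(3*x**2 + 3), which equals G'(x).

G(x) = atan(x)/3 - 1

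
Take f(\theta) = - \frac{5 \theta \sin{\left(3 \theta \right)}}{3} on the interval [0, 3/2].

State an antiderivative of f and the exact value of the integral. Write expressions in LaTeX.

A first test for any F(\theta): its \theta-derivative must equal f(\theta) identically.
F(\theta) = \frac{5 \left(3 \theta \cos{\left(3 \theta \right)} - \sin{\left(3 \theta \right)}\right)}{27} is an antiderivative of f.
Check: d/d\theta[\frac{5 \left(3 \theta \cos{\left(3 \theta \right)} - \sin{\left(3 \theta \right)}\right)}{27}] = - \frac{5 \theta \sin{\left(3 \theta \right)}}{3} = f(\theta).
F(3/2) = \frac{5 \cos{\left(\frac{9}{2} \right)}}{6} - \frac{5 \sin{\left(\frac{9}{2} \right)}}{27}; F(0) = 0.
Integral = F(3/2) - F(0) = \frac{5 \cos{\left(\frac{9}{2} \right)}}{6} - \frac{5 \sin{\left(\frac{9}{2} \right)}}{27}.

Antiderivative: F(\theta) = \frac{5 \left(3 \theta \cos{\left(3 \theta \right)} - \sin{\left(3 \theta \right)}\right)}{27}; value = \frac{5 \cos{\left(\frac{9}{2} \right)}}{6} - \frac{5 \sin{\left(\frac{9}{2} \right)}}{27}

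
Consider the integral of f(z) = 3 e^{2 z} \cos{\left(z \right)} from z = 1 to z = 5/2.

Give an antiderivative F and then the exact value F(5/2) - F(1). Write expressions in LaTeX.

Since d/dz undoes antidifferentiation here, F'(z) = f(z) is required of F(z).
F(z) = \frac{3 \left(\sin{\left(z \right)} + 2 \cos{\left(z \right)}\right) e^{2 z}}{5} is an antiderivative of f.
Check: d/dz[\frac{3 \left(\sin{\left(z \right)} + 2 \cos{\left(z \right)}\right) e^{2 z}}{5}] = 3 e^{2 z} \cos{\left(z \right)} = f(z).
F(5/2) = \frac{6 e^{5} \cos{\left(\frac{5}{2} \right)}}{5} + \frac{3 e^{5} \sin{\left(\frac{5}{2} \right)}}{5}; F(1) = \frac{3 e^{2} \sin{\left(1 \right)}}{5} + \frac{6 e^{2} \cos{\left(1 \right)}}{5}.
Integral = F(5/2) - F(1) = \frac{6 e^{5} \cos{\left(\frac{5}{2} \right)}}{5} - \frac{6 e^{2} \cos{\left(1 \right)}}{5} - \frac{3 e^{2} \sin{\left(1 \right)}}{5} + \frac{3 e^{5} \sin{\left(\frac{5}{2} \right)}}{5}.

Antiderivative: F(z) = \frac{3 \left(\sin{\left(z \right)} + 2 \cos{\left(z \right)}\right) e^{2 z}}{5}; value = \frac{6 e^{5} \cos{\left(\frac{5}{2} \right)}}{5} - \frac{6 e^{2} \cos{\left(1 \right)}}{5} - \frac{3 e^{2} \sin{\left(1 \right)}}{5} + \frac{3 e^{5} \sin{\left(\frac{5}{2} \right)}}{5}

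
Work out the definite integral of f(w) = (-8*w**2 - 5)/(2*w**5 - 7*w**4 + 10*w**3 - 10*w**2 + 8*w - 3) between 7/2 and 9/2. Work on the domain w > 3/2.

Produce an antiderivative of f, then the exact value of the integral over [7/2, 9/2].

Factor the denominator ((w - 1)**2*(2*w - 3)*(w**2 + 1)) and decompose: f = -3*(3*w - 2)/(26*(w**2 + 1)) - 368/(13*(2*w - 3)) + 29/(2*(w - 1)) + 13/(2*(w - 1)**2); each piece integrates to a log, atan, or power term.
F(w) = (-736*w*log(w - 3/2) + 754*w*log(w - 1) - 9*w*log(w**2 + 1) + 12*w*atan(w) + 736*log(w - 3/2) - 754*log(w - 1) + 9*log(w**2 + 1) - 12*atan(w) - 338)/(52*(w - 1)) is an antiderivative of f.
Check: d/dw[(-736*w*log(w - 3/2) + 754*w*log(w - 1) - 9*w*log(w**2 + 1) + 12*w*atan(w) + 736*log(w - 3/2) - 754*log(w - 1) + 9*log(w**2 + 1) - 12*atan(w) - 338)/(52*(w - 1))] = (-8*w**2 - 5)/(2*w**5 - 7*w**4 + 10*w**3 - 10*w**2 + 8*w - 3) = f(w).
F(9/2) = -184*log(3)/13 - 13/7 - 9*log(85/4)/52 + 3*atan(9/2)/13 + 29*log(7/2)/2; F(7/2) = -184*log(2)/13 - 13/5 - 9*log(53/4)/52 + 3*atan(7/2)/13 + 29*log(5/2)/2.
Integral = F(9/2) - F(7/2) = -184*log(3)/13 - 29*log(5/2)/2 - 9*log(85/4)/52 - 3*atan(7/2)/13 + 3*atan(9/2)/13 + 9*log(53/4)/52 + 26/35 + 184*log(2)/13 + 29*log(7/2)/2.

Antiderivative: F(w) = (-736*w*log(w - 3/2) + 754*w*log(w - 1) - 9*w*log(w**2 + 1) + 12*w*atan(w) + 736*log(w - 3/2) - 754*log(w - 1) + 9*log(w**2 + 1) - 12*atan(w) - 338)/(52*(w - 1)); value = -184*log(3)/13 - 29*log(5/2)/2 - 9*log(85/4)/52 - 3*atan(7/2)/13 + 3*atan(9/2)/13 + 9*log(53/4)/52 + 26/35 + 184*log(2)/13 + 29*log(7/2)/2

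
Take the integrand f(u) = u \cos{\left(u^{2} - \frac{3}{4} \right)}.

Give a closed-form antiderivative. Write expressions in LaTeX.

f matches the chain-rule pattern g'(h)*h' with inner function h(u) = u^{2} - \frac{3}{4}; substituting w = h(u) collapses the integral.
Check: d/du[\frac{\sin{\left(u^{2} - \frac{3}{4} \right)}}{2}] = u \cos{\left(u^{2} - \frac{3}{4} \right)} = f(u).

An antiderivative is F(u) = \frac{\sin{\left(u^{2} - \frac{3}{4} \right)}}{2}.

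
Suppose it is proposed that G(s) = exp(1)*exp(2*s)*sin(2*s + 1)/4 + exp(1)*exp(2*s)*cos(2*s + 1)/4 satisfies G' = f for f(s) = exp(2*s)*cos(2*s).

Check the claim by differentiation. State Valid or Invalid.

Invalid: d/ds[G] - f = -exp(2*s)*cos(2*s) + exp(1)*exp(2*s)*cos(2*s + 1), which is not 0.

d/ds[G] = exp(1)*exp(2*s)*cos(2*s + 1)
d/ds[G] - f(s) = -exp(2*s)*cos(2*s) + exp(1)*exp(2*s)*cos(2*s + 1) != 0.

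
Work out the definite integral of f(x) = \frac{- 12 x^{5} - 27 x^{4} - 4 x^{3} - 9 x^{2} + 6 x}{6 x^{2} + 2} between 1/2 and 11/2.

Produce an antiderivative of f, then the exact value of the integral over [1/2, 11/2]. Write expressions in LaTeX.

Antiderivative: F(x) = - \frac{x^{4}}{2} - \frac{3 x^{3}}{2} + \frac{\log{\left(x^{2} + \frac{1}{3} \right)}}{2}; value = - \frac{5655}{8} - \frac{\log{\left(\frac{7}{12} \right)}}{2} + \frac{\log{\left(\frac{367}{12} \right)}}{2}

Whatever form F(x) takes, F'(x) = f(x) is non-negotiable.
F(x) = - \frac{x^{4}}{2} - \frac{3 x^{3}}{2} + \frac{\log{\left(x^{2} + \frac{1}{3} \right)}}{2} is an antiderivative of f.
Check: d/dx[- \frac{x^{4}}{2} - \frac{3 x^{3}}{2} + \frac{\log{\left(x^{2} + \frac{1}{3} \right)}}{2}] = \frac{- 12 x^{5} - 27 x^{4} - 4 x^{3} - 9 x^{2} + 6 x}{6 x^{2} + 2} = f(x).
F(11/2) = - \frac{22627}{32} + \frac{\log{\left(\frac{367}{12} \right)}}{2}; F(1/2) = \frac{\log{\left(\frac{7}{12} \right)}}{2} - \frac{7}{32}.
Integral = F(11/2) - F(1/2) = - \frac{5655}{8} - \frac{\log{\left(\frac{7}{12} \right)}}{2} + \frac{\log{\left(\frac{367}{12} \right)}}{2}.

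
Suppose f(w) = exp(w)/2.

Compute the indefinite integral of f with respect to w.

A first test for any F(w): its w-derivative must equal f(w) identically.
Check: d/dw[exp(w)/2] = exp(w)/2 = f(w).

F(w) = exp(w)/2 + C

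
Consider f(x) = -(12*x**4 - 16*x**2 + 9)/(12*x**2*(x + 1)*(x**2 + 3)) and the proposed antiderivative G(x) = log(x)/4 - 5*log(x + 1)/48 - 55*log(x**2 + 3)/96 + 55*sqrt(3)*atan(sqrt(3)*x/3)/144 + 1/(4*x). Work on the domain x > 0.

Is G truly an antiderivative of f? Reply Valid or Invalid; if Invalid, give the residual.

Valid - the claim checks out under differentiation.

d/dx[G] = (-12*x**4 + 16*x**2 - 9)/(12*x**5 + 12*x**4 + 36*x**3 + 36*x**2)
This equals f(x) exactly, so the claim holds.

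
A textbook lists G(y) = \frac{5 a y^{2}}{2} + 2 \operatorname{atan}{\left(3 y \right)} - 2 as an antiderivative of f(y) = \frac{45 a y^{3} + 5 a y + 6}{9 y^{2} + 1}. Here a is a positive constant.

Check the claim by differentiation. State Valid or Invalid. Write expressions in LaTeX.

Valid: G'(y) = f(y).

d/dy[G] = \frac{45 a y^{3} + 5 a y + 6}{9 y^{2} + 1}
This equals f(y) exactly, so the claim holds.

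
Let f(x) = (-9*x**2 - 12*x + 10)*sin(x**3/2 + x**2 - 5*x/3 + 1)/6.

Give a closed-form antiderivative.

The substitution u = x**3/2 + x**2 - 5*x/3 + 1 works: f is exactly (dF/du)*(du/dx) for that inner function.
Check: d/dx[cos(x**3/2 + x**2 - 5*x/3 + 1)] = -3*x**2*sin(x**3/2 + x**2 - 5*x/3 + 1)/2 - 2*x*sin(x**3/2 + x**2 - 5*x/3 + 1) + 5*sin(x**3/2 + x**2 - 5*x/3 + 1)/3, which equals f(x).

An antiderivative is F(x) = cos(x**3/2 + x**2 - 5*x/3 + 1).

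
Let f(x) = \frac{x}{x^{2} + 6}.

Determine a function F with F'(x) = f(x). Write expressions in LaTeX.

f matches the chain-rule pattern g'(h)*h' with inner function h(x) = x^{2} + 6; substituting u = h(x) collapses the integral.
Check: d/dx[\frac{\log{\left(x^{2} + 6 \right)}}{2}] = \frac{x}{x^{2} + 6} = f(x).

An antiderivative is F(x) = \frac{\log{\left(x^{2} + 6 \right)}}{2}.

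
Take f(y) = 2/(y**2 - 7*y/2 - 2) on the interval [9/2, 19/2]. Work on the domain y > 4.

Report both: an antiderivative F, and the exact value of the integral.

The denominator factors as (y - 4)*(2*y + 1); partial fractions split f into directly integrable pieces: -8/(9*(2*y + 1)) + 4/(9*(y - 4)).
F(y) = 4*(log(y - 4) - log(y + 1/2))/9 is an antiderivative of f.
Check: d/dy[4*(log(y - 4) - log(y + 1/2))/9] = 4/(2*y**2 - 7*y - 4), which equals f(y).
F(19/2) = -4*log(10)/9 + 4*log(11/2)/9; F(9/2) = -4*log(5)/9 - 4*log(2)/9.
Integral = F(19/2) - F(9/2) = -4*log(10)/9 + 4*log(2)/9 + 4*log(5)/9 + 4*log(11/2)/9.

Antiderivative: F(y) = 4*(log(y - 4) - log(y + 1/2))/9; value = -4*log(10)/9 + 4*log(2)/9 + 4*log(5)/9 + 4*log(11/2)/9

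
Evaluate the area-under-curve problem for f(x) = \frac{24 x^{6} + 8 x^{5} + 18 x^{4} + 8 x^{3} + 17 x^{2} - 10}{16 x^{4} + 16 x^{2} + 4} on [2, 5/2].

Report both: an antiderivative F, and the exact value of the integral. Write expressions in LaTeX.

Antiderivative: F(x) = \frac{2 x^{5}}{4 x^{2} + 2} + \frac{x^{4}}{4 x^{2} + 2} - \frac{x^{3}}{8 x^{2} + 4} - \frac{5 x}{4 x^{2} + 2}; value = \frac{1841}{432}

For F(x) to be correct the identity F'(x) - f(x) = 0 must hold.
F(x) = \frac{2 x^{5}}{4 x^{2} + 2} + \frac{x^{4}}{4 x^{2} + 2} - \frac{x^{3}}{8 x^{2} + 4} - \frac{5 x}{4 x^{2} + 2} is an antiderivative of f.
Check: d/dx[\frac{2 x^{5}}{4 x^{2} + 2} + \frac{x^{4}}{4 x^{2} + 2} - \frac{x^{3}}{8 x^{2} + 4} - \frac{5 x}{4 x^{2} + 2}] = \frac{24 x^{6} + 8 x^{5} + 18 x^{4} + 8 x^{3} + 17 x^{2} - 10}{16 x^{4} + 16 x^{2} + 4} = f(x).
F(5/2) = \frac{3425}{432}; F(2) = \frac{11}{3}.
Integral = F(5/2) - F(2) = \frac{1841}{432}.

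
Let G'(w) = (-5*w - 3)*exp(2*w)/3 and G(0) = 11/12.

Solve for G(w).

Recognize the product-rule pattern: G'(w) = u'v + uv' with u = -5*w/6 - 1/12, v = exp(2*w), so integration by parts undoes it.
A general antiderivative is (-10*w - 1)*exp(2*w)/12 + C.
The condition gives C = 11/12 - (-1/12) = 1.
So G(w) = -(10*w*exp(2*w) + exp(2*w) - 12)/12.
Check: d/dw[-(10*w*exp(2*w) + exp(2*w) - 12)/12] = -5*w*exp(2*w)/3 - exp(2*w), which equals G'(w).

G(w) = -(10*w*exp(2*w) + exp(2*w) - 12)/12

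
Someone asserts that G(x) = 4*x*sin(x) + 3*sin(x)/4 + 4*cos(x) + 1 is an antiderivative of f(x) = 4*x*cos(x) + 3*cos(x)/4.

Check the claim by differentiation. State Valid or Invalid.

Valid: G'(x) = f(x).

d/dx[G] = 4*x*cos(x) + 3*cos(x)/4
This equals f(x) exactly, so the claim holds.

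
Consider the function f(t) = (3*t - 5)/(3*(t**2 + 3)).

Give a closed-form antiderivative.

An antiderivative is F(t) = -(-9*log(t**2 + 3) + 10*sqrt(3)*atan(sqrt(3)*t/3))/18.

A first test for any F(t): its t-derivative must equal f(t) identically.
Check: d/dt[-(-9*log(t**2 + 3) + 10*sqrt(3)*atan(sqrt(3)*t/3))/18] = (3*t - 5)/(3*t**2 + 9), which equals f(t).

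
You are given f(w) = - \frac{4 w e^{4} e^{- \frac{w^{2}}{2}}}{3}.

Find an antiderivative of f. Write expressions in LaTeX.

The substitution u = 4 - \frac{w^{2}}{2} works: f is exactly (dF/du)*(du/dw) for that inner function.
Check: d/dw[\frac{4 e^{4} e^{- \frac{w^{2}}{2}}}{3}] = - \frac{4 w e^{4} e^{- \frac{w^{2}}{2}}}{3} = f(w).

An antiderivative is F(w) = \frac{4 e^{4} e^{- \frac{w^{2}}{2}}}{3}.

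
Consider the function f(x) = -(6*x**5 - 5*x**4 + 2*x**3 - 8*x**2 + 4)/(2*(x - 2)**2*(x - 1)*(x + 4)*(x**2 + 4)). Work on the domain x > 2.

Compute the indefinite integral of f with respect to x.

Factor the denominator (2*(x - 2)**2*(x - 1)*(x + 4)*(x**2 + 4)) and decompose: f = -11*(8*x + 13)/(200*(x**2 + 4)) - 1919/(1800*(x + 4)) + 1/(50*(x - 1)) - 109/(72*(x - 2)) - 25/(24*(x - 2)**2); each piece integrates to a log, atan, or power term.
Check: d/dx[(-5450*(x - 2)*log(x - 2) + 72*(x - 2)*log(x - 1) - 3838*(x - 2)*log(x + 4) - 792*(x - 2)*log(x**2 + 4) - 1287*(x - 2)*atan(x/2) + 3750)/(3600*(x - 2))] = (-6*x**5 + 5*x**4 - 2*x**3 + 8*x**2 - 4)/(2*x**6 - 2*x**5 - 16*x**4 + 48*x**3 - 128*x**2 + 224*x - 128), which equals f(x).

F(x) = (-5450*(x - 2)*log(x - 2) + 72*(x - 2)*log(x - 1) - 3838*(x - 2)*log(x + 4) - 792*(x - 2)*log(x**2 + 4) - 1287*(x - 2)*atan(x/2) + 3750)/(3600*(x - 2)) + C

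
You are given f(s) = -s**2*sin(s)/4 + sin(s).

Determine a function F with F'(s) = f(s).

An antiderivative is F(s) = s**2*cos(s)/4 - s*sin(s)/2 - 3*cos(s)/2.

The integrand splits into summands that can be handled one at a time.
Check: d/ds[s**2*cos(s)/4 - s*sin(s)/2 - 3*cos(s)/2] = -s**2*sin(s)/4 + sin(s) = f(s).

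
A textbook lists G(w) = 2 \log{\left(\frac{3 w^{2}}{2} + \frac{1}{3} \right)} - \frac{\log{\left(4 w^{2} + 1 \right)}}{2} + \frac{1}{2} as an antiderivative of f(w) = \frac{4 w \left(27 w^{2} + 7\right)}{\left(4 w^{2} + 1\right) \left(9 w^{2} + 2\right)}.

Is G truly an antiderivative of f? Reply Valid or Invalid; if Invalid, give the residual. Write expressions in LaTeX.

d/dw[G] = \frac{108 w^{3} + 28 w}{36 w^{4} + 17 w^{2} + 2}
This equals f(w) exactly, so the claim holds.

Valid: G'(w) = f(w).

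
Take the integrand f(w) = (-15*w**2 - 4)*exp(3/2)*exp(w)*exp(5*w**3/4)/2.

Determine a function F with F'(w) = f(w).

An antiderivative is F(w) = -2*exp(3/2)*exp(w)*exp(5*w**3/4).

f matches the chain-rule pattern g'(h)*h' with inner function h(w) = 5*w**3/4 + w + 3/2; substituting u = h(w) collapses the integral.
Check: d/dw[-2*exp(3/2)*exp(w)*exp(5*w**3/4)] = -15*w**2*exp(3/2)*exp(w)*exp(5*w**3/4)/2 - 2*exp(3/2)*exp(w)*exp(5*w**3/4), which equals f(w).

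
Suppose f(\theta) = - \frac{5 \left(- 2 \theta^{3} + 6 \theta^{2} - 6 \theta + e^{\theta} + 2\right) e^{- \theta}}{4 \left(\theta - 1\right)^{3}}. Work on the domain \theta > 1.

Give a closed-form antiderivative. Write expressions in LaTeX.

An antiderivative is F(\theta) = \frac{- 20 \theta^{2} + 40 \theta + 5 e^{\theta} - 20}{8 \theta^{2} e^{\theta} - 16 \theta e^{\theta} + 8 e^{\theta}}.

Recover f(\theta) by differentiating a candidate F(\theta); any mismatch rules it out.
Check: d/d\theta[\frac{- 20 \theta^{2} + 40 \theta + 5 e^{\theta} - 20}{8 \theta^{2} e^{\theta} - 16 \theta e^{\theta} + 8 e^{\theta}}] = \frac{10 \theta^{3} - 30 \theta^{2} + 30 \theta - 5 e^{\theta} - 10}{4 \theta^{3} e^{\theta} - 12 \theta^{2} e^{\theta} + 12 \theta e^{\theta} - 4 e^{\theta}}, which equals f(\theta).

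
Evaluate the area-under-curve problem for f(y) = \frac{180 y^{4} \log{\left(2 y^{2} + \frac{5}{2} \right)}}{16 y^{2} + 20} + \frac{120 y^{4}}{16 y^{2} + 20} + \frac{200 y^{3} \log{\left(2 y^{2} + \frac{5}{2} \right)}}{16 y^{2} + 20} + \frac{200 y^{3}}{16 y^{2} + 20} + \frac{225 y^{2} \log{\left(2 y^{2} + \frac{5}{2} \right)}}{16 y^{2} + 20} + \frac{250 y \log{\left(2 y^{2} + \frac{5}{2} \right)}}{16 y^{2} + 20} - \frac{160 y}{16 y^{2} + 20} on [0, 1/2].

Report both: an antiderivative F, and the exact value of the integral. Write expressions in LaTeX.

f has the shape u'v + uv' for u = \frac{15 y^{3}}{4} + \frac{25 y^{2}}{4} - 5 and v = \log{\left(2 y^{2} + \frac{5}{2} \right)} — it is the derivative of the product u*v.
F(y) = \frac{5 \left(3 y^{3} + 5 y^{2} - 4\right) \log{\left(2 y^{2} + \frac{5}{2} \right)}}{4} is an antiderivative of f.
Check: d/dy[\frac{5 \left(3 y^{3} + 5 y^{2} - 4\right) \log{\left(2 y^{2} + \frac{5}{2} \right)}}{4}] = \frac{180 y^{4} \log{\left(2 y^{2} + \frac{5}{2} \right)} + 120 y^{4} + 200 y^{3} \log{\left(2 y^{2} + \frac{5}{2} \right)} + 200 y^{3} + 225 y^{2} \log{\left(2 y^{2} + \frac{5}{2} \right)} + 250 y \log{\left(2 y^{2} + \frac{5}{2} \right)} - 160 y}{16 y^{2} + 20}, which equals f(y).
F(1/2) = - \frac{95 \log{\left(3 \right)}}{32}; F(0) = - 5 \log{\left(\frac{5}{2} \right)}.
Integral = F(1/2) - F(0) = - \frac{95 \log{\left(3 \right)}}{32} + 5 \log{\left(\frac{5}{2} \right)}.

Antiderivative: F(y) = \frac{5 \left(3 y^{3} + 5 y^{2} - 4\right) \log{\left(2 y^{2} + \frac{5}{2} \right)}}{4}; value = - \frac{95 \log{\left(3 \right)}}{32} + 5 \log{\left(\frac{5}{2} \right)}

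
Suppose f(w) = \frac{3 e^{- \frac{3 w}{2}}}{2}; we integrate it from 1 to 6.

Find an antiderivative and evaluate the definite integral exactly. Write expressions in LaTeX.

Since d/dw undoes antidifferentiation here, F'(w) = f(w) is required of F(w).
F(w) = - e^{- \frac{3 w}{2}} is an antiderivative of f.
Check: d/dw[- e^{- \frac{3 w}{2}}] = \frac{3 e^{- \frac{3 w}{2}}}{2} = f(w).
F(6) = - \frac{1}{e^{9}}; F(1) = - \frac{1}{e^{\frac{3}{2}}}.
Integral = F(6) - F(1) = - \frac{1}{e^{9}} + e^{- \frac{3}{2}}.

Antiderivative: F(w) = - e^{- \frac{3 w}{2}}; value = - \frac{1}{e^{9}} + e^{- \frac{3}{2}}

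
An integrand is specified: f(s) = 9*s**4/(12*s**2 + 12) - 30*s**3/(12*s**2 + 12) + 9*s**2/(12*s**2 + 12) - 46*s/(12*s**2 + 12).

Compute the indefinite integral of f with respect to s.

Integrate term by term and add the pieces.
Check: d/ds[(3*s**3 - 15*s**2 - 8*log(2*s**2 + 2) - 30)/12] = (9*s**4 - 30*s**3 + 9*s**2 - 46*s)/(12*s**2 + 12), which equals f(s).

F(s) = (3*s**3 - 15*s**2 - 8*log(2*s**2 + 2) - 30)/12 + C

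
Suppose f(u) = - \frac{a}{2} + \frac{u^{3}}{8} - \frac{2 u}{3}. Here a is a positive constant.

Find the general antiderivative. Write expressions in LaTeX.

F(u) = - \frac{a u}{2} + \frac{u^{4}}{32} - \frac{u^{2}}{3} + C

The integrand splits into summands that can be handled one at a time.
Check: d/du[- \frac{a u}{2} + \frac{u^{4}}{32} - \frac{u^{2}}{3}] = - \frac{a}{2} + \frac{u^{3}}{8} - \frac{2 u}{3} = f(u).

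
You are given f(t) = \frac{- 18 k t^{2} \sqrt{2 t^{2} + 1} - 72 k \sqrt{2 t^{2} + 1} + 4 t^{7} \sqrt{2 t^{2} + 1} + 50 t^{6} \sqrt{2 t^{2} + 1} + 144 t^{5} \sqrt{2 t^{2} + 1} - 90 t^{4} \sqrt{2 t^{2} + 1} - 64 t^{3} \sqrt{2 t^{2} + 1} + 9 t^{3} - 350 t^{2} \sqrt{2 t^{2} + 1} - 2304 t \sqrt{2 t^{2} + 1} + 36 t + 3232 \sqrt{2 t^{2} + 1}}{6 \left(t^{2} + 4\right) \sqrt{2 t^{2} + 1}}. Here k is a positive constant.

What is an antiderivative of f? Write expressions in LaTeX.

Recover f(t) by differentiating a candidate F(t); any mismatch rules it out.
Check: d/dt[- 3 k t + \frac{3 \sqrt{2 t^{2} + 1}}{4} + 3 \left(\frac{t^{2}}{3} + \frac{5 t}{3} - 3\right)^{3} - \frac{2 \operatorname{atan}{\left(\frac{t}{2} \right)}}{3}] = \frac{- 18 k t^{2} \sqrt{2 t^{2} + 1} - 72 k \sqrt{2 t^{2} + 1} + 4 t^{7} \sqrt{2 t^{2} + 1} + 50 t^{6} \sqrt{2 t^{2} + 1} + 144 t^{5} \sqrt{2 t^{2} + 1} - 90 t^{4} \sqrt{2 t^{2} + 1} - 64 t^{3} \sqrt{2 t^{2} + 1} + 9 t^{3} - 350 t^{2} \sqrt{2 t^{2} + 1} - 2304 t \sqrt{2 t^{2} + 1} + 36 t + 3232 \sqrt{2 t^{2} + 1}}{6 t^{2} \sqrt{2 t^{2} + 1} + 24 \sqrt{2 t^{2} + 1}}, which equals f(t).

An antiderivative is F(t) = - 3 k t + \frac{3 \sqrt{2 t^{2} + 1}}{4} + 3 \left(\frac{t^{2}}{3} + \frac{5 t}{3} - 3\right)^{3} - \frac{2 \operatorname{atan}{\left(\frac{t}{2} \right)}}{3}.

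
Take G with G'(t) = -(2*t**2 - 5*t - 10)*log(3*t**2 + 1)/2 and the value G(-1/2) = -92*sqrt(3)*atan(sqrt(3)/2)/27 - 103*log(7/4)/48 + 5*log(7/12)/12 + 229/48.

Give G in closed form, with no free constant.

Any candidate G(t) must reproduce the stated G'(t) exactly.
A general antiderivative is 2*t**3/9 - 5*t**2/4 - 92*t/9 + (-t**3/3 + 5*t**2/4 + 5*t)*log(3*t**2 + 1) + 5*log(t**2 + 1/3)/12 + 92*sqrt(3)*atan(sqrt(3)*t)/27 + C.
The condition gives C = -92*sqrt(3)*atan(sqrt(3)/2)/27 - 103*log(7/4)/48 + 5*log(7/12)/12 + 229/48 - (-92*sqrt(3)*atan(sqrt(3)/2)/27 - 103*log(7/4)/48 + 5*log(7/12)/12 + 229/48) = 0.
So G(t) = -t**3*log(3*t**2 + 1)/3 + 2*t**3/9 + 5*t**2*log(3*t**2 + 1)/4 - 5*t**2/4 + 5*t*log(3*t**2 + 1) - 92*t/9 + 5*log(t**2 + 1/3)/12 + 92*sqrt(3)*atan(sqrt(3)*t)/27.
Check: d/dt[-t**3*log(3*t**2 + 1)/3 + 2*t**3/9 + 5*t**2*log(3*t**2 + 1)/4 - 5*t**2/4 + 5*t*log(3*t**2 + 1) - 92*t/9 + 5*log(t**2 + 1/3)/12 + 92*sqrt(3)*atan(sqrt(3)*t)/27] = -t**2*log(3*t**2 + 1) + 5*t*log(3*t**2 + 1)/2 + 5*log(3*t**2 + 1), which equals G'(t).

G(t) = -t**3*log(3*t**2 + 1)/3 + 2*t**3/9 + 5*t**2*log(3*t**2 + 1)/4 - 5*t**2/4 + 5*t*log(3*t**2 + 1) - 92*t/9 + 5*log(t**2 + 1/3)/12 + 92*sqrt(3)*atan(sqrt(3)*t)/27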